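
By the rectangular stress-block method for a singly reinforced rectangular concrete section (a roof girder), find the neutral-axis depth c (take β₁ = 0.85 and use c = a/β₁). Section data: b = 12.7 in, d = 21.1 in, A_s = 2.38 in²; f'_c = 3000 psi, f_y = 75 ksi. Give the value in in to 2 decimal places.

T = A_s f_y = 2.38 × 75 = 178.5 kips.
a = T/(0.85 f'_c b) = 178.5/(0.85 × 3 × 12.7) = 5.5118 in.
With β₁ = 0.85, c = a/β₁ = 5.5118/0.85 = 6.48 in.

c ≈ 6.48 in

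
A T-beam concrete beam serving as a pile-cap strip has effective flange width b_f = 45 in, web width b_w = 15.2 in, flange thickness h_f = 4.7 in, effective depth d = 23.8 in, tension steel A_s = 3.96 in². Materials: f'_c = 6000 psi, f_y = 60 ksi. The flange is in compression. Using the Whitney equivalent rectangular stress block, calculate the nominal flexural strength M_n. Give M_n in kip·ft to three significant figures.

M_n ≈ 461 kip·ft

Tension: T = A_s f_y = 3.96 × 60 = 237.6 kips.
Try a within the flange: a = T/(0.85 f'_c b_f) = 237.6/(0.85 × 6 × 45) = 1.035 in.
Since a = 1.035 ≤ h_f = 4.7 in, the stress block lies entirely in the flange; analyse as a rectangular beam of width b_f.
M_n = T(d − a/2) = 237.6 × (23.8 − 0.5175) = 5531.9 kip·in.
M_n = 5531.9/12 = 460.99 kip·ft.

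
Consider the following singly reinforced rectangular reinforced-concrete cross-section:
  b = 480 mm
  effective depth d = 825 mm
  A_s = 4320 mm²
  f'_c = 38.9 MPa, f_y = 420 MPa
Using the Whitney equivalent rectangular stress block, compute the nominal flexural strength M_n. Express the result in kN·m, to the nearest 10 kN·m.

M_n ≈ 1390 kN·m

T = A_s f_y = 4320 × 420 = 1814400 N = 1814.4 kN.
From C = T: a = T/(0.85 f'_c b) = 1814400/(0.85 × 38.9 × 480) = 114.32 mm.
M_n = T(d − a/2) = 1814.4 kN × (825 − 57.16) mm = 1393.17 kN·m.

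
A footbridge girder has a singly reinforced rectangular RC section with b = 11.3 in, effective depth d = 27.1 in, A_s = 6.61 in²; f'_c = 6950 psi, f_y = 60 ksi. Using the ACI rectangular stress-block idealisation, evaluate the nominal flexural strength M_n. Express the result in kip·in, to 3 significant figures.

M_n ≈ 9570 kip·in

T = A_s f_y = 6.61 × 60 = 396.6 kips.
a = T/(0.85 f'_c b) = 396.6/(0.85 × 6.95 × 11.3) = 5.941 in.
M_n = T(d − a/2) = 396.6 × (27.1 − 2.9705) = 9569.8 kip·in.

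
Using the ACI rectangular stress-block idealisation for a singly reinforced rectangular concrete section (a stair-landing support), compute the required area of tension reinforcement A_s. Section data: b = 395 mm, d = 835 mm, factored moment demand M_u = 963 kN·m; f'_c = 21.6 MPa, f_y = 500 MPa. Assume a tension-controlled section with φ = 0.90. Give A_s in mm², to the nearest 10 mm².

A_s ≈ 2910 mm²

M_n = M_u/φ = 963/0.90 = 1070 kN·m.
With M_n = 0.85 f'_c a b (d − a/2), solve the quadratic for a:
a = d − √(d² − 2M_n/(0.85 f'_c b)) = 835 − √(835² − 2 × 1070×10⁶/(0.85 × 21.6 × 395)) = 200.85 mm.
A_s = 0.85 f'_c a b / f_y = 0.85 × 21.6 × 200.85 × 395 / 500 = 2913.2 mm².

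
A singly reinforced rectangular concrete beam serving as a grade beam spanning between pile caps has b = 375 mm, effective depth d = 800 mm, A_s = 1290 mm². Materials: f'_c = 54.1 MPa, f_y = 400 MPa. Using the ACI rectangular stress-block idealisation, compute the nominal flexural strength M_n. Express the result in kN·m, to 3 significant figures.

M_n ≈ 405 kN·m

T = A_s f_y = 1290 × 400 = 516000 N = 516 kN.
From C = T: a = T/(0.85 f'_c b) = 516000/(0.85 × 54.1 × 375) = 29.92 mm.
M_n = T(d − a/2) = 516 kN × (800 − 14.96) mm = 405.08 kN·m.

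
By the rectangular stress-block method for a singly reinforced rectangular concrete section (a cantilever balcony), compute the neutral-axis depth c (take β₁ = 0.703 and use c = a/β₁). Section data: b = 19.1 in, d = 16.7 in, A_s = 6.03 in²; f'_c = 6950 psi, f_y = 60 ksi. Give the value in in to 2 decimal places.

T = A_s f_y = 6.03 × 60 = 361.8 kips.
a = T/(0.85 f'_c b) = 361.8/(0.85 × 6.95 × 19.1) = 3.2065 in.
With β₁ = 0.703, c = a/β₁ = 3.2065/0.703 = 4.56 in.

c ≈ 4.56 in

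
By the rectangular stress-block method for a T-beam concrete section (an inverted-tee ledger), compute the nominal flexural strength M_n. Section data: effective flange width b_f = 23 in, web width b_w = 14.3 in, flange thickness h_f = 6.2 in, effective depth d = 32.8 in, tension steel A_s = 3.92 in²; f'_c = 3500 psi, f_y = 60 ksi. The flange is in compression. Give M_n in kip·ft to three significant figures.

M_n ≈ 609 kip·ft

Tension: T = A_s f_y = 3.92 × 60 = 235.2 kips.
Try a within the flange: a = T/(0.85 f'_c b_f) = 235.2/(0.85 × 3.5 × 23) = 3.437 in.
Since a = 3.437 ≤ h_f = 6.2 in, the stress block lies entirely in the flange; analyse as a rectangular beam of width b_f.
M_n = T(d − a/2) = 235.2 × (32.8 − 1.7185) = 7310.4 kip·in.
M_n = 7310.4/12 = 609.20 kip·ft.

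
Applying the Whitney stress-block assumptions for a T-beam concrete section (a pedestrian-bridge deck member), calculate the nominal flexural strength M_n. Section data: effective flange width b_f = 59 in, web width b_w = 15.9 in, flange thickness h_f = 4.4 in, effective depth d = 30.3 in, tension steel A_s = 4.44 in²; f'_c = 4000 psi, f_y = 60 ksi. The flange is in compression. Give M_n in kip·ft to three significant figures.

Tension: T = A_s f_y = 4.44 × 60 = 266.4 kips.
Try a within the flange: a = T/(0.85 f'_c b_f) = 266.4/(0.85 × 4 × 59) = 1.328 in.
Since a = 1.328 ≤ h_f = 4.4 in, the stress block lies entirely in the flange; analyse as a rectangular beam of width b_f.
M_n = T(d − a/2) = 266.4 × (30.3 − 0.664) = 7895.0 kip·in.
M_n = 7895.0/12 = 657.92 kip·ft.

M_n ≈ 658 kip·ft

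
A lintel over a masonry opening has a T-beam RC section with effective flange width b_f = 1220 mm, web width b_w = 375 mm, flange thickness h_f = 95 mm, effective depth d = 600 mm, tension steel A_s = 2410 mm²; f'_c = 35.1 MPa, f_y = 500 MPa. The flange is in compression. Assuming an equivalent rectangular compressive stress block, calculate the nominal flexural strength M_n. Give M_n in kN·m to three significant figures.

Tension: T = A_s f_y = 2410 × 500 = 1205000 N.
Try a within the flange: a = T/(0.85 f'_c b_f) = 1205000/(0.85 × 35.1 × 1220) = 33.11 mm.
Since a = 33.11 ≤ h_f = 95 mm, the stress block lies entirely in the flange; analyse as a rectangular beam of width b_f.
M_n = T(d − a/2) = 1205000 × (600 − 16.555) = 703.05 × 10⁶ N·mm.
M_n = 703.05 kN·m.

M_n ≈ 703 kN·m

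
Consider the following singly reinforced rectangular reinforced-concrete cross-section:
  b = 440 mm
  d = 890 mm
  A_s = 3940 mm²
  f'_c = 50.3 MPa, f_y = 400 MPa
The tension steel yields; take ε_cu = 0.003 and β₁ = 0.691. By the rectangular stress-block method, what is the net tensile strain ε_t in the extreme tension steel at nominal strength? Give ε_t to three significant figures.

a = A_s f_y/(0.85 f'_c b) = 83.78 mm.
β₁ = 0.691, so c = a/β₁ = 83.78/0.691 = 121.24 mm.
From the linear strain diagram with ε_cu = 0.003: ε_t = 0.003 (d − c)/c = 0.003 × (890 − 121.24)/121.24 = 0.0190.
Since ε_t ≥ 0.005, the section is tension-controlled.

ε_t ≈ 0.0190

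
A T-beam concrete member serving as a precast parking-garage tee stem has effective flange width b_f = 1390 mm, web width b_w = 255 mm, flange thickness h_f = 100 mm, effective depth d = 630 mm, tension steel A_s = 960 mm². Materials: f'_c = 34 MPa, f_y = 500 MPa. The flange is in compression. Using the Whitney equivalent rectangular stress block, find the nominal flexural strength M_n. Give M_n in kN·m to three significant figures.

Tension: T = A_s f_y = 960 × 500 = 480000 N.
Try a within the flange: a = T/(0.85 f'_c b_f) = 480000/(0.85 × 34 × 1390) = 11.95 mm.
Since a = 11.95 ≤ h_f = 100 mm, the stress block lies entirely in the flange; analyse as a rectangular beam of width b_f.
M_n = T(d − a/2) = 480000 × (630 − 5.975) = 299.53 × 10⁶ N·mm.
M_n = 299.53 kN·m.

M_n ≈ 300 kN·m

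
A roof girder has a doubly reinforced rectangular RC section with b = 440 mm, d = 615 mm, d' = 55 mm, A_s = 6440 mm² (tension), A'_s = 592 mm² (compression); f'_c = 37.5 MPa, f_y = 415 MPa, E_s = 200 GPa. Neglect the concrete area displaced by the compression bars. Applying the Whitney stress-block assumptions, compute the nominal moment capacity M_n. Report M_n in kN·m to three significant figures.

M_n ≈ 1420 kN·m

Assume both tension and compression steel yield.
Net tension couple steel: A_s − A'_s = 5848 mm².
a = (A_s − A'_s) f_y / (0.85 f'_c b) = 2426920/(0.85 × 37.5 × 440) = 173.04 mm.
c = a/β₁ = 173.04/0.782 = 221.28 mm; ε'_s = 0.003(c − d')/c = 0.0023 ≥ f_y/E_s = 0.0021, so compression steel does yield.
M_n = (A_s − A'_s) f_y (d − a/2) + A'_s f_y (d − d') = [2426920 × (615 − 86.52) + 245680 × (615 − 55)] × 10⁻⁶ = 1282.58 + 137.58 = 1420.16 kN·m.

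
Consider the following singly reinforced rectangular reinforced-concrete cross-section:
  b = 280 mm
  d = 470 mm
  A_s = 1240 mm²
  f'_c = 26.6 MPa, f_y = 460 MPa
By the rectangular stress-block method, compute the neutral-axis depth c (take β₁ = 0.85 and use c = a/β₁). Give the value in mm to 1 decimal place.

T = A_s f_y = 1240 × 460 = 570400 N = 570.4 kN.
Setting C = 0.85 f'_c a b equal to T: a = 570400/(0.85 × 26.6 × 280) = 90.099 mm.
With β₁ = 0.85, c = a/β₁ = 90.099/0.85 = 106.0 mm.

c ≈ 106.0 mm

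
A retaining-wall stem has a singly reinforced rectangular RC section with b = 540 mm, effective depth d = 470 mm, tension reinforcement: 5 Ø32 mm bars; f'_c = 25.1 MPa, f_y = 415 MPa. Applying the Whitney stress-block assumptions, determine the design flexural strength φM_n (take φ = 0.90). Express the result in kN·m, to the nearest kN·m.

φM_n ≈ 597 kN·m

A_s = 5 × 804 = 4020 mm².
T = A_s f_y = 4020 × 415 = 1668300 N = 1668.3 kN.
From C = T: a = T/(0.85 f'_c b) = 1668300/(0.85 × 25.1 × 540) = 144.81 mm.
M_n = T(d − a/2) = 1668.3 kN × (470 − 72.405) mm = 663.31 kN·m.
φM_n = 0.90 × 663.31 = 596.98 kN·m.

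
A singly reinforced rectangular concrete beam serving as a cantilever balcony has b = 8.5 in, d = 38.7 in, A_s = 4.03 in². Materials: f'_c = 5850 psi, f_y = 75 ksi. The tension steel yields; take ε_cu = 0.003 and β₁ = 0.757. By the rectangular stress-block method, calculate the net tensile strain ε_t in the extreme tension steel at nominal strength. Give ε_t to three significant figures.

ε_t ≈ 0.00929

a = A_s f_y/(0.85 f'_c b) = 7.151 in.
β₁ = 0.757, so c = a/β₁ = 7.151/0.757 = 9.446 in.
From the linear strain diagram with ε_cu = 0.003: ε_t = 0.003 (d − c)/c = 0.003 × (38.7 − 9.446)/9.446 = 0.00929.
Since ε_t ≥ 0.005, the section is tension-controlled.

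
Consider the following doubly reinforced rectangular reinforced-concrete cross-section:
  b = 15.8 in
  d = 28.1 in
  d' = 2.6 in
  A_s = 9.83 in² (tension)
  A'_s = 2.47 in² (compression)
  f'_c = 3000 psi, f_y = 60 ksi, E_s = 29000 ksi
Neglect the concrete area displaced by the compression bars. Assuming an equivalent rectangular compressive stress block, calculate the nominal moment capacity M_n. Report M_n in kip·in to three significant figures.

M_n ≈ 13800 kip·in

Assume both steels yield.
a = (A_s − A'_s) f_y/(0.85 f'_c b) = (9.83 − 2.47) × 60/(0.85 × 3 × 15.8) = 10.961 in.
c = a/β₁ = 10.961/0.85 = 12.895 in; ε'_s = 0.003(c − d')/c = 0.0024 ≥ ε_y = 0.0021, so the compression steel yields.
M_n = (A_s − A'_s) f_y (d − a/2) + A'_s f_y (d − d') = 441.6 × (28.1 − 5.4805) + 148.2 × (28.1 − 2.6) = 9988.8 + 3779.1 = 13767.9 kip·in.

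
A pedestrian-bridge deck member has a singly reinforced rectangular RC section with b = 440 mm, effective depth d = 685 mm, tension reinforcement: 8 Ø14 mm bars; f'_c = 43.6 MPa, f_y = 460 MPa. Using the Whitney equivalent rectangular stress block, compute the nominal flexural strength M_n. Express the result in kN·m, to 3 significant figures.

M_n ≈ 378 kN·m

A_s = 8 × 154 = 1232 mm².
T = A_s f_y = 1232 × 460 = 566720 N = 566.72 kN.
From C = T: a = T/(0.85 f'_c b) = 566720/(0.85 × 43.6 × 440) = 34.75 mm.
M_n = T(d − a/2) = 566.72 kN × (685 − 17.375) mm = 378.36 kN·m.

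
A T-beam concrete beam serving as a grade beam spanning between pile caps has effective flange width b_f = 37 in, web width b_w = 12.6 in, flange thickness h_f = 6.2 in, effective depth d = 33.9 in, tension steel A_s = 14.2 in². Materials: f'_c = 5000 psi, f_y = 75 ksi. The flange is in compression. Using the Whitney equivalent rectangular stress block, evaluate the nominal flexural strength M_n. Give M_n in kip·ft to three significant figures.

M_n ≈ 2700 kip·ft

Tension: T = A_s f_y = 14.2 × 75 = 1065 kips.
Try a within the flange: a = T/(0.85 f'_c b_f) = 1065/(0.85 × 5 × 37) = 6.773 in.
a = 6.773 > h_f = 6.2 in: the block extends into the web. Split into flange-overhang and web parts.
C_f = 0.85 f'_c (b_f − b_w) h_f = 0.85 × 5 × (37 − 12.6) × 6.2 = 642.9 kips.
Remaining web compression depth: a_w = (T − C_f)/(0.85 f'_c b_w) = (1065 − 642.9)/(0.85 × 5 × 12.6) = 7.882 in.
M_n = C_f(d − h_f/2) + (T − C_f)(d − a_w/2) = 642.9 × (33.9 − 3.1) + 422.1 × (33.9 − 3.941) = 19801.3 + 12645.7 = 32447.0 kip·in.
M_n = 32447.0/12 = 2703.92 kip·ft.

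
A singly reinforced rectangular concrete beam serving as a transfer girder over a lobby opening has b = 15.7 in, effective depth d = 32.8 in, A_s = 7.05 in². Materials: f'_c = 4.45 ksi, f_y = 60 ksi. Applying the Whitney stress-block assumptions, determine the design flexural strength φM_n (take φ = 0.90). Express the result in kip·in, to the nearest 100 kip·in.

φM_n ≈ 11100 kip·in

T = A_s f_y = 7.05 × 60 = 423 kips.
a = T/(0.85 f'_c b) = 423/(0.85 × 4.45 × 15.7) = 7.123 in.
M_n = T(d − a/2) = 423 × (32.8 − 3.5615) = 12367.9 kip·in.
φM_n = 0.90 × 12367.9 = 11131.1 kip·in.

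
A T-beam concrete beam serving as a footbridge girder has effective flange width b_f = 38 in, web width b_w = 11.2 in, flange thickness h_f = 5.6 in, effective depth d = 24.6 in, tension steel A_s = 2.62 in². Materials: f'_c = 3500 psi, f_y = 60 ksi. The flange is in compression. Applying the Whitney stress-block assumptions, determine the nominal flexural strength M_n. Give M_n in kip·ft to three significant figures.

M_n ≈ 313 kip·ft

Tension: T = A_s f_y = 2.62 × 60 = 157.2 kips.
Try a within the flange: a = T/(0.85 f'_c b_f) = 157.2/(0.85 × 3.5 × 38) = 1.391 in.
Since a = 1.391 ≤ h_f = 5.6 in, the stress block lies entirely in the flange; analyse as a rectangular beam of width b_f.
M_n = T(d − a/2) = 157.2 × (24.6 − 0.6955) = 3757.8 kip·in.
M_n = 3757.8/12 = 313.15 kip·ft.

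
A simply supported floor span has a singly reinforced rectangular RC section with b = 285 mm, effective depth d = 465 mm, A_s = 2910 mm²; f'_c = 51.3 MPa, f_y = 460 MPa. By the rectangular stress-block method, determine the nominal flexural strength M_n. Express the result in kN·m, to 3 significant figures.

T = A_s f_y = 2910 × 460 = 1338600 N = 1338.6 kN.
From C = T: a = T/(0.85 f'_c b) = 1338600/(0.85 × 51.3 × 285) = 107.71 mm.
M_n = T(d − a/2) = 1338.6 kN × (465 − 53.855) mm = 550.36 kN·m.

M_n ≈ 550 kN·m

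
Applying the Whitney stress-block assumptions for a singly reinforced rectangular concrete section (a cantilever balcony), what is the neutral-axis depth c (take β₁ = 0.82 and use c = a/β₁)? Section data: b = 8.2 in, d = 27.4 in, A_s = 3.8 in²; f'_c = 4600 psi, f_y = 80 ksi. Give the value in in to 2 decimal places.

c ≈ 11.56 in

T = A_s f_y = 3.8 × 80 = 304 kips.
a = T/(0.85 f'_c b) = 304/(0.85 × 4.6 × 8.2) = 9.4816 in.
With β₁ = 0.82, c = a/β₁ = 9.4816/0.82 = 11.56 in.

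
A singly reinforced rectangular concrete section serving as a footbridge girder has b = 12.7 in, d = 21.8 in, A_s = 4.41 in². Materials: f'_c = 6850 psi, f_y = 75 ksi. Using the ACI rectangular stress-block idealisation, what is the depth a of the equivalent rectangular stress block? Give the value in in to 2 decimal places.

a ≈ 4.47 in

T = A_s f_y = 4.41 × 75 = 330.75 kips.
a = T/(0.85 f'_c b) = 330.75/(0.85 × 6.85 × 12.7) = 4.47 in.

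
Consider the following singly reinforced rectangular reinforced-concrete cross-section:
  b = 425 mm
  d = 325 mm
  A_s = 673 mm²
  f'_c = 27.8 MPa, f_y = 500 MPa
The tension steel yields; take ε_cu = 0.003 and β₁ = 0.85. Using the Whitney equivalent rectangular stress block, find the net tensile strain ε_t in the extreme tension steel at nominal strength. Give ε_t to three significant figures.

a = A_s f_y/(0.85 f'_c b) = 33.51 mm.
β₁ = 0.85, so c = a/β₁ = 33.51/0.85 = 39.42 mm.
From the linear strain diagram with ε_cu = 0.003: ε_t = 0.003 (d − c)/c = 0.003 × (325 − 39.42)/39.42 = 0.0217.
Since ε_t ≥ 0.005, the section is tension-controlled.

ε_t ≈ 0.0217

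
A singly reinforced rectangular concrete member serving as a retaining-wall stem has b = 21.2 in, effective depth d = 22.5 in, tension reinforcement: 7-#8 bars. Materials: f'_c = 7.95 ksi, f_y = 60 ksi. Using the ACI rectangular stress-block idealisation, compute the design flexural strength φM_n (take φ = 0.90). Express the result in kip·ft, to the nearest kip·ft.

φM_n ≈ 531 kip·ft

A_s = 7 × 0.79 = 5.53 in².
T = A_s f_y = 5.53 × 60 = 331.8 kips.
a = T/(0.85 f'_c b) = 331.8/(0.85 × 7.95 × 21.2) = 2.316 in.
M_n = T(d − a/2) = 331.8 × (22.5 − 1.158) = 7081.3 kip·in = 7081.3/12 = 590.11 kip·ft.
φM_n = 0.90 × 590.11 = 531.10 kip·ft.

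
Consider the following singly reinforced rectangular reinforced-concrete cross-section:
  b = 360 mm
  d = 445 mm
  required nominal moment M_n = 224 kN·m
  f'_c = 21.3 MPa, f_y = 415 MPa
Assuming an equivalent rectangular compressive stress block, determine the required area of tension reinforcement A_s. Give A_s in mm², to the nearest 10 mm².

With M_n = 0.85 f'_c a b (d − a/2), solve the quadratic for a:
a = d − √(d² − 2M_n/(0.85 f'_c b)) = 445 − √(445² − 2 × 224×10⁶/(0.85 × 21.3 × 360)) = 85.43 mm.
A_s = 0.85 f'_c a b / f_y = 0.85 × 21.3 × 85.43 × 360 / 415 = 1341.7 mm².

A_s ≈ 1340 mm²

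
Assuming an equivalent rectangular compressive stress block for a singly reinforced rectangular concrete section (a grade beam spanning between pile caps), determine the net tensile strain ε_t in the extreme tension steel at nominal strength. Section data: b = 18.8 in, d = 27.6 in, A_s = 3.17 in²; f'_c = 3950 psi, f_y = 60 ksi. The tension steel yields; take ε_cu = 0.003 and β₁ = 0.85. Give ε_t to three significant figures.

ε_t ≈ 0.0204

a = A_s f_y/(0.85 f'_c b) = 3.013 in.
β₁ = 0.85, so c = a/β₁ = 3.013/0.85 = 3.545 in.
From the linear strain diagram with ε_cu = 0.003: ε_t = 0.003 (d − c)/c = 0.003 × (27.6 − 3.545)/3.545 = 0.0204.
Since ε_t ≥ 0.005, the section is tension-controlled.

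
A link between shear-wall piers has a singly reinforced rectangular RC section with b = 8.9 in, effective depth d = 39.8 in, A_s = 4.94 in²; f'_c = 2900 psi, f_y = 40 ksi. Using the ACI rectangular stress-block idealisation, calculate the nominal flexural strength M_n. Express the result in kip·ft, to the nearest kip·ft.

M_n ≈ 581 kip·ft

T = A_s f_y = 4.94 × 40 = 197.6 kips.
a = T/(0.85 f'_c b) = 197.6/(0.85 × 2.9 × 8.9) = 9.007 in.
M_n = T(d − a/2) = 197.6 × (39.8 − 4.5035) = 6974.6 kip·in = 6974.6/12 = 581.22 kip·ft.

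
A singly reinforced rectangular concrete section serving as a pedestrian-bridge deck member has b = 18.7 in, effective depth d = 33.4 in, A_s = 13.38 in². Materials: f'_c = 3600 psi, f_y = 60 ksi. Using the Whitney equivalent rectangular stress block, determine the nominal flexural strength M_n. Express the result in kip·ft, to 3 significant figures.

T = A_s f_y = 13.38 × 60 = 802.8 kips.
a = T/(0.85 f'_c b) = 802.8/(0.85 × 3.6 × 18.7) = 14.030 in.
M_n = T(d − a/2) = 802.8 × (33.4 − 7.015) = 21181.9 kip·in = 21181.9/12 = 1765.16 kip·ft.

M_n ≈ 1770 kip·ft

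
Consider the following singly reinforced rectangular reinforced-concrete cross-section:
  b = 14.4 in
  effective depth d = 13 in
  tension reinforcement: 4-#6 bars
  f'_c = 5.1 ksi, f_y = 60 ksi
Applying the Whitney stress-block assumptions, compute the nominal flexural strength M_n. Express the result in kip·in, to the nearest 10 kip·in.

A_s = 4 × 0.44 = 1.76 in².
T = A_s f_y = 1.76 × 60 = 105.6 kips.
a = T/(0.85 f'_c b) = 105.6/(0.85 × 5.1 × 14.4) = 1.692 in.
M_n = T(d − a/2) = 105.6 × (13 − 0.846) = 1283.5 kip·in.

M_n ≈ 1280 kip·in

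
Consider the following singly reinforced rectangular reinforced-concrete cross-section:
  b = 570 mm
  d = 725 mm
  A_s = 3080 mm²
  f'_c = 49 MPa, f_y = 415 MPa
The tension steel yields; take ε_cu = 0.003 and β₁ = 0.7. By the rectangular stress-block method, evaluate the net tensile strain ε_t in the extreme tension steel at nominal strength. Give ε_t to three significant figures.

a = A_s f_y/(0.85 f'_c b) = 53.84 mm.
β₁ = 0.7, so c = a/β₁ = 53.84/0.7 = 76.91 mm.
From the linear strain diagram with ε_cu = 0.003: ε_t = 0.003 (d − c)/c = 0.003 × (725 − 76.91)/76.91 = 0.0253.
Since ε_t ≥ 0.005, the section is tension-controlled.

ε_t ≈ 0.0253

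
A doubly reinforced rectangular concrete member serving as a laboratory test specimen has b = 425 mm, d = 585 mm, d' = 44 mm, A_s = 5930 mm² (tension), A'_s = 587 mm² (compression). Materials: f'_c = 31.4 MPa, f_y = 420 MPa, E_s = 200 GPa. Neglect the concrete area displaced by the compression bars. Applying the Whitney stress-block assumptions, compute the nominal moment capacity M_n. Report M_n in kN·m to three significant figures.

Assume both tension and compression steel yield.
Net tension couple steel: A_s − A'_s = 5343 mm².
a = (A_s − A'_s) f_y / (0.85 f'_c b) = 2244060/(0.85 × 31.4 × 425) = 197.83 mm.
c = a/β₁ = 197.83/0.826 = 239.50 mm; ε'_s = 0.003(c − d')/c = 0.0024 ≥ f_y/E_s = 0.0021, so compression steel does yield.
M_n = (A_s − A'_s) f_y (d − a/2) + A'_s f_y (d − d') = [2244060 × (585 − 98.915) + 246540 × (585 − 44)] × 10⁻⁶ = 1090.80 + 133.38 = 1224.18 kN·m.

M_n ≈ 1220 kN·m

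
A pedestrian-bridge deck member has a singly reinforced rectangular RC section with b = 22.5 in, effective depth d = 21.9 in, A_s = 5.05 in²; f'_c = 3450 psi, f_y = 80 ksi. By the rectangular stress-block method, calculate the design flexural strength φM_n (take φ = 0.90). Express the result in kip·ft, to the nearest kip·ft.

φM_n ≈ 571 kip·ft

T = A_s f_y = 5.05 × 80 = 404 kips.
a = T/(0.85 f'_c b) = 404/(0.85 × 3.45 × 22.5) = 6.123 in.
M_n = T(d − a/2) = 404 × (21.9 − 3.0615) = 7610.8 kip·in = 7610.8/12 = 634.23 kip·ft.
φM_n = 0.90 × 634.23 = 570.81 kip·ft.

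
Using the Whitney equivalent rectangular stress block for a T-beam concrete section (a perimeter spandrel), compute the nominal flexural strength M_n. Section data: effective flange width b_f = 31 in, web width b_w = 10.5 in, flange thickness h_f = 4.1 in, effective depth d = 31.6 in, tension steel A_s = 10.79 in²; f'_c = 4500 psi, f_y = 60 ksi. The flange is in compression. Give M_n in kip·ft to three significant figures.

Tension: T = A_s f_y = 10.79 × 60 = 647.4 kips.
Try a within the flange: a = T/(0.85 f'_c b_f) = 647.4/(0.85 × 4.5 × 31) = 5.460 in.
a = 5.460 > h_f = 4.1 in: the block extends into the web. Split into flange-overhang and web parts.
C_f = 0.85 f'_c (b_f − b_w) h_f = 0.85 × 4.5 × (31 − 10.5) × 4.1 = 321.5 kips.
Remaining web compression depth: a_w = (T − C_f)/(0.85 f'_c b_w) = (647.4 − 321.5)/(0.85 × 4.5 × 10.5) = 8.115 in.
M_n = C_f(d − h_f/2) + (T − C_f)(d − a_w/2) = 321.5 × (31.6 − 2.05) + 325.9 × (31.6 − 4.0575) = 9500.3 + 8976.1 = 18476.4 kip·in.
M_n = 18476.4/12 = 1539.70 kip·ft.

M_n ≈ 1540 kip·ft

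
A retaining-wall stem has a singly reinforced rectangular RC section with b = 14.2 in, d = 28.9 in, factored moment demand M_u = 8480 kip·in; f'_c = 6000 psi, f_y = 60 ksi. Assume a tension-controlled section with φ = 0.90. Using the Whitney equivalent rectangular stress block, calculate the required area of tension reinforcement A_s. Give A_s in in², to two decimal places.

M_n = M_u/φ = 8480/0.90 = 9422.22 kip·in.
From M_n = 0.85 f'_c a b (d − a/2):
a = d − √(d² − 2M_n/(0.85 f'_c b)) = 28.9 − √(28.9² − 2 × 9422.22/(0.85 × 6 × 14.2)) = 4.921 in.
A_s = 0.85 f'_c a b / f_y = 0.85 × 6 × 4.921 × 14.2 / 60 = 5.940 in².

A_s ≈ 5.94 in²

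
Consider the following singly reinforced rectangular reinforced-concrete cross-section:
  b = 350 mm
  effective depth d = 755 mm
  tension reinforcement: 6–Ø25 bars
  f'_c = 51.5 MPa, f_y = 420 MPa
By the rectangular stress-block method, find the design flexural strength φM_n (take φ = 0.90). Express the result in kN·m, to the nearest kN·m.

φM_n ≈ 796 kN·m

A_s = 6 × 491 = 2946 mm².
T = A_s f_y = 2946 × 420 = 1237320 N = 1237.32 kN.
From C = T: a = T/(0.85 f'_c b) = 1237320/(0.85 × 51.5 × 350) = 80.76 mm.
M_n = T(d − a/2) = 1237.32 kN × (755 − 40.38) mm = 884.21 kN·m.
φM_n = 0.90 × 884.21 = 795.79 kN·m.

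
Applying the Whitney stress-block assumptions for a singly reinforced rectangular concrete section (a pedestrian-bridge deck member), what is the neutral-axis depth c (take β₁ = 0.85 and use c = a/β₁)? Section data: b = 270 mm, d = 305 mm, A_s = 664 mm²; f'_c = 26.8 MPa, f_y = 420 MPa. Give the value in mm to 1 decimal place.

T = A_s f_y = 664 × 420 = 278880 N = 278.88 kN.
Setting C = 0.85 f'_c a b equal to T: a = 278880/(0.85 × 26.8 × 270) = 45.342 mm.
With β₁ = 0.85, c = a/β₁ = 45.342/0.85 = 53.3 mm.

c ≈ 53.3 mm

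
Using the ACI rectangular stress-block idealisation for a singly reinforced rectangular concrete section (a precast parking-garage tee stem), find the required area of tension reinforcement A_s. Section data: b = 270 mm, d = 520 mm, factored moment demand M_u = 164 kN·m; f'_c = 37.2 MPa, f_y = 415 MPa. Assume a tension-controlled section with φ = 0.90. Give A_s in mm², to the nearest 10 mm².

A_s ≈ 880 mm²

M_n = M_u/φ = 164/0.90 = 182.222 kN·m.
With M_n = 0.85 f'_c a b (d − a/2), solve the quadratic for a:
a = d − √(d² − 2M_n/(0.85 f'_c b)) = 520 − √(520² − 2 × 182.222×10⁶/(0.85 × 37.2 × 270)) = 42.81 mm.
A_s = 0.85 f'_c a b / f_y = 0.85 × 37.2 × 42.81 × 270 / 415 = 880.7 mm².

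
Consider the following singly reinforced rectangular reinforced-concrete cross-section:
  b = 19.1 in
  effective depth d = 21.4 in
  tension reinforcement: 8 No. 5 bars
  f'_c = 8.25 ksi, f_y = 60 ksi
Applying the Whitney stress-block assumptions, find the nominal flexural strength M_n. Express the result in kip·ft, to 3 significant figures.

M_n ≈ 258 kip·ft

A_s = 8 × 0.31 = 2.48 in².
T = A_s f_y = 2.48 × 60 = 148.8 kips.
a = T/(0.85 f'_c b) = 148.8/(0.85 × 8.25 × 19.1) = 1.111 in.
M_n = T(d − a/2) = 148.8 × (21.4 − 0.5555) = 3101.7 kip·in = 3101.7/12 = 258.48 kip·ft.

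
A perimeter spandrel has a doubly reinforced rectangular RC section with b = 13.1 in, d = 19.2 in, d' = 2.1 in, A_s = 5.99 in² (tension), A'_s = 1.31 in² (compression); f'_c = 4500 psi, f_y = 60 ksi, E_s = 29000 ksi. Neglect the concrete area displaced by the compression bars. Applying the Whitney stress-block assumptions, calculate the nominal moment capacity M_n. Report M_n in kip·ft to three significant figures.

Assume both steels yield.
a = (A_s − A'_s) f_y/(0.85 f'_c b) = (5.99 − 1.31) × 60/(0.85 × 4.5 × 13.1) = 5.604 in.
c = a/β₁ = 5.604/0.825 = 6.793 in; ε'_s = 0.003(c − d')/c = 0.0021 ≥ ε_y = 0.0021, so the compression steel yields.
M_n = (A_s − A'_s) f_y (d − a/2) + A'_s f_y (d − d') = 280.8 × (19.2 − 2.802) + 78.6 × (19.2 − 2.1) = 4604.6 + 1344.1 = 5948.7 kip·in = 5948.7/12 = 495.73 kip·ft.

M_n ≈ 496 kip·ft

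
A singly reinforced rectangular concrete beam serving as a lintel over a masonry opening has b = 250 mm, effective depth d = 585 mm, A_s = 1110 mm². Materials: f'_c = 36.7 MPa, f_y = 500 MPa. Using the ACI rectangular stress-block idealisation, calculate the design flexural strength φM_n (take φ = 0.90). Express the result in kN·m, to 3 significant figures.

φM_n ≈ 274 kN·m

T = A_s f_y = 1110 × 500 = 555000 N = 555 kN.
From C = T: a = T/(0.85 f'_c b) = 555000/(0.85 × 36.7 × 250) = 71.17 mm.
M_n = T(d − a/2) = 555 kN × (585 − 35.585) mm = 304.93 kN·m.
φM_n = 0.90 × 304.93 = 274.44 kN·m.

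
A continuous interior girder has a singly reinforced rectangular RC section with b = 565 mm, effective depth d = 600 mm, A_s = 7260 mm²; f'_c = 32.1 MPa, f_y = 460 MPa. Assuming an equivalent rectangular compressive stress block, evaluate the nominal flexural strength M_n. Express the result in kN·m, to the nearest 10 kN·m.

T = A_s f_y = 7260 × 460 = 3339600 N = 3339.6 kN.
From C = T: a = T/(0.85 f'_c b) = 3339600/(0.85 × 32.1 × 565) = 216.63 mm.
M_n = T(d − a/2) = 3339.6 kN × (600 − 108.315) mm = 1642.03 kN·m.

M_n ≈ 1640 kN·m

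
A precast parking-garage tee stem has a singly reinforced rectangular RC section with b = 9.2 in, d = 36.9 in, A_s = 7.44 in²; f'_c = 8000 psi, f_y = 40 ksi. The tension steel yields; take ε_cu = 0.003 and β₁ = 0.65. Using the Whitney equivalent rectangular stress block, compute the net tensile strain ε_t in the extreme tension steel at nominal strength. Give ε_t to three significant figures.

a = A_s f_y/(0.85 f'_c b) = 4.757 in.
β₁ = 0.65, so c = a/β₁ = 4.757/0.65 = 7.318 in.
From the linear strain diagram with ε_cu = 0.003: ε_t = 0.003 (d − c)/c = 0.003 × (36.9 − 7.318)/7.318 = 0.0121.
Since ε_t ≥ 0.005, the section is tension-controlled.

ε_t ≈ 0.0121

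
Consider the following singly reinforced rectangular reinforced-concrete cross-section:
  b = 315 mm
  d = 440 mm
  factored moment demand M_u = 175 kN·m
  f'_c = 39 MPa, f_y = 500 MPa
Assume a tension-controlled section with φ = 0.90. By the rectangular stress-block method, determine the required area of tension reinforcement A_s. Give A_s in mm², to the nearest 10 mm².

M_n = M_u/φ = 175/0.90 = 194.444 kN·m.
With M_n = 0.85 f'_c a b (d − a/2), solve the quadratic for a:
a = d − √(d² − 2M_n/(0.85 f'_c b)) = 440 − √(440² − 2 × 194.444×10⁶/(0.85 × 39 × 315)) = 44.58 mm.
A_s = 0.85 f'_c a b / f_y = 0.85 × 39 × 44.58 × 315 / 500 = 931.0 mm².

A_s ≈ 930 mm²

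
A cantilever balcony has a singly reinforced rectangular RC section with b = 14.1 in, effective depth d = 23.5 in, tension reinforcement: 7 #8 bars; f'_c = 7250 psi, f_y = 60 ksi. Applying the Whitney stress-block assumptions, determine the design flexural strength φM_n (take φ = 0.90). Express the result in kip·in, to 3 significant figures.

φM_n ≈ 6450 kip·in

A_s = 7 × 0.79 = 5.53 in².
T = A_s f_y = 5.53 × 60 = 331.8 kips.
a = T/(0.85 f'_c b) = 331.8/(0.85 × 7.25 × 14.1) = 3.819 in.
M_n = T(d − a/2) = 331.8 × (23.5 − 1.9095) = 7163.7 kip·in.
φM_n = 0.90 × 7163.7 = 6447.3 kip·in.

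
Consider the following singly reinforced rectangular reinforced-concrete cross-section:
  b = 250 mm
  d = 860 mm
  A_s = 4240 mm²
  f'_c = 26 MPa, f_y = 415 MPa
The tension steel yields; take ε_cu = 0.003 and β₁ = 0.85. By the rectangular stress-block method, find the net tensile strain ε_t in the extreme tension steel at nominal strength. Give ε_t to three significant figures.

a = A_s f_y/(0.85 f'_c b) = 318.48 mm.
β₁ = 0.85, so c = a/β₁ = 318.48/0.85 = 374.68 mm.
From the linear strain diagram with ε_cu = 0.003: ε_t = 0.003 (d − c)/c = 0.003 × (860 − 374.68)/374.68 = 0.00389.
ε_t < 0.004 — the section is over-reinforced for flexure under ACI limits.

ε_t ≈ 0.00389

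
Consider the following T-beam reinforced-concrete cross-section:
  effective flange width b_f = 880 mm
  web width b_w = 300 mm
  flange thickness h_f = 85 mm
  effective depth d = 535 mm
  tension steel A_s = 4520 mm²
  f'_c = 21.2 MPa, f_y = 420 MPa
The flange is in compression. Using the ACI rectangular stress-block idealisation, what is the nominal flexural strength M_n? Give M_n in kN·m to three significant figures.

Tension: T = A_s f_y = 4520 × 420 = 1898400 N.
Try a within the flange: a = T/(0.85 f'_c b_f) = 1898400/(0.85 × 21.2 × 880) = 119.72 mm.
a = 119.72 > h_f = 85 mm: the block extends into the web. Split into flange-overhang and web parts.
C_f = 0.85 f'_c (b_f − b_w) h_f = 0.85 × 21.2 × (880 − 300) × 85 = 888386 N.
Remaining web compression depth: a_w = (T − C_f)/(0.85 f'_c b_w) = (1898400 − 888386)/(0.85 × 21.2 × 300) = 186.83 mm.
M_n = C_f(d − h_f/2) + (T − C_f)(d − a_w/2) = 888386 × (535 − 42.5) + 1010014 × (535 − 93.415) = 437.53 + 446.01 = 883.54 × 10⁶ N·mm.
M_n = 883.54 kN·m.

M_n ≈ 884 kN·m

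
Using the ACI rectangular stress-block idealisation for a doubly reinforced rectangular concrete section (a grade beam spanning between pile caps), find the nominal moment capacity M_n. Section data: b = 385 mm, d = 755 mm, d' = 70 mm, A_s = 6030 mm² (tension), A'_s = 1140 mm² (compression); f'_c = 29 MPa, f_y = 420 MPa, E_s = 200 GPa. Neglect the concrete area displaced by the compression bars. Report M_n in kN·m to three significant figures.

Assume both tension and compression steel yield.
Net tension couple steel: A_s − A'_s = 4890 mm².
a = (A_s − A'_s) f_y / (0.85 f'_c b) = 2053800/(0.85 × 29 × 385) = 216.41 mm.
c = a/β₁ = 216.41/0.843 = 256.71 mm; ε'_s = 0.003(c − d')/c = 0.0022 ≥ f_y/E_s = 0.0021, so compression steel does yield.
M_n = (A_s − A'_s) f_y (d − a/2) + A'_s f_y (d − d') = [2053800 × (755 − 108.205) + 478800 × (755 − 70)] × 10⁻⁶ = 1328.39 + 327.98 = 1656.37 kN·m.

M_n ≈ 1660 kN·m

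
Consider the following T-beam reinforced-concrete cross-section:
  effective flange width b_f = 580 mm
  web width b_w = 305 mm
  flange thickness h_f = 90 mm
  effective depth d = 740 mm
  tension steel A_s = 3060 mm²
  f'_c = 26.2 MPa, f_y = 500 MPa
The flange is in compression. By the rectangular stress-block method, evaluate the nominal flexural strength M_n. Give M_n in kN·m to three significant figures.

Tension: T = A_s f_y = 3060 × 500 = 1530000 N.
Try a within the flange: a = T/(0.85 f'_c b_f) = 1530000/(0.85 × 26.2 × 580) = 118.45 mm.
a = 118.45 > h_f = 90 mm: the block extends into the web. Split into flange-overhang and web parts.
C_f = 0.85 f'_c (b_f − b_w) h_f = 0.85 × 26.2 × (580 − 305) × 90 = 551183 N.
Remaining web compression depth: a_w = (T − C_f)/(0.85 f'_c b_w) = (1530000 − 551183)/(0.85 × 26.2 × 305) = 144.11 mm.
M_n = C_f(d − h_f/2) + (T − C_f)(d − a_w/2) = 551183 × (740 − 45) + 978817 × (740 − 72.055) = 383.07 + 653.80 = 1036.87 × 10⁶ N·mm.
M_n = 1036.87 kN·m.

M_n ≈ 1040 kN·m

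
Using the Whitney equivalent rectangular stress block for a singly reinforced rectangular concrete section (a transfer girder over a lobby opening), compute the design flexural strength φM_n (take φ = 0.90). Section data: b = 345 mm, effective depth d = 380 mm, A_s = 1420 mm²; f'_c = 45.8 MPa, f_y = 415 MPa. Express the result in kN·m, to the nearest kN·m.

φM_n ≈ 190 kN·m

T = A_s f_y = 1420 × 415 = 589300 N = 589.3 kN.
From C = T: a = T/(0.85 f'_c b) = 589300/(0.85 × 45.8 × 345) = 43.88 mm.
M_n = T(d − a/2) = 589.3 kN × (380 − 21.94) mm = 211.00 kN·m.
φM_n = 0.90 × 211.00 = 189.90 kN·m.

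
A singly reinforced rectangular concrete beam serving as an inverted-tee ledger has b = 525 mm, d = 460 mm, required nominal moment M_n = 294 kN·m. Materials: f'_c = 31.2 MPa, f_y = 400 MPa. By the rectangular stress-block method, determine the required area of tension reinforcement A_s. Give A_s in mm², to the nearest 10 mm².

With M_n = 0.85 f'_c a b (d − a/2), solve the quadratic for a:
a = d − √(d² − 2M_n/(0.85 f'_c b)) = 460 − √(460² − 2 × 294×10⁶/(0.85 × 31.2 × 525)) = 48.46 mm.
A_s = 0.85 f'_c a b / f_y = 0.85 × 31.2 × 48.46 × 525 / 400 = 1686.8 mm².

A_s ≈ 1690 mm²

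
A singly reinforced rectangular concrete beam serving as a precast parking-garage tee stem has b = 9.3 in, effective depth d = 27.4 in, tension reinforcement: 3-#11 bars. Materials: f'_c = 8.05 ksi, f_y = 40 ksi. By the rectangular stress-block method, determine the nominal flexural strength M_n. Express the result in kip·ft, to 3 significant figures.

M_n ≈ 404 kip·ft

A_s = 3 × 1.56 = 4.68 in².
T = A_s f_y = 4.68 × 40 = 187.2 kips.
a = T/(0.85 f'_c b) = 187.2/(0.85 × 8.05 × 9.3) = 2.942 in.
M_n = T(d − a/2) = 187.2 × (27.4 − 1.471) = 4853.9 kip·in = 4853.9/12 = 404.49 kip·ft.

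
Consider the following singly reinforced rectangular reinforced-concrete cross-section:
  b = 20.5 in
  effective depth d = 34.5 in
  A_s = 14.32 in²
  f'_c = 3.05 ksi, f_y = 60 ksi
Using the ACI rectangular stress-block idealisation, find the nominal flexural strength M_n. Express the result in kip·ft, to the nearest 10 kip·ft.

T = A_s f_y = 14.32 × 60 = 859.2 kips.
a = T/(0.85 f'_c b) = 859.2/(0.85 × 3.05 × 20.5) = 16.167 in.
M_n = T(d − a/2) = 859.2 × (34.5 − 8.0835) = 22697.1 kip·in = 22697.1/12 = 1891.43 kip·ft.

M_n ≈ 1890 kip·ft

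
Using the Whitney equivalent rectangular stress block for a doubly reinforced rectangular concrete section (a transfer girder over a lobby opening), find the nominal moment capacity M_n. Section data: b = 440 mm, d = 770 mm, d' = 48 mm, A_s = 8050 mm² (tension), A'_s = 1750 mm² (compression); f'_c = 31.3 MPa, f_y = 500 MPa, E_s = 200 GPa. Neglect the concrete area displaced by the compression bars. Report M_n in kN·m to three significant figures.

M_n ≈ 2630 kN·m

Assume both tension and compression steel yield.
Net tension couple steel: A_s − A'_s = 6300 mm².
a = (A_s − A'_s) f_y / (0.85 f'_c b) = 3150000/(0.85 × 31.3 × 440) = 269.09 mm.
c = a/β₁ = 269.09/0.826 = 325.77 mm; ε'_s = 0.003(c − d')/c = 0.0026 ≥ f_y/E_s = 0.0025, so compression steel does yield.
M_n = (A_s − A'_s) f_y (d − a/2) + A'_s f_y (d − d') = [3150000 × (770 − 134.545) + 875000 × (770 − 48)] × 10⁻⁶ = 2001.68 + 631.75 = 2633.43 kN·m.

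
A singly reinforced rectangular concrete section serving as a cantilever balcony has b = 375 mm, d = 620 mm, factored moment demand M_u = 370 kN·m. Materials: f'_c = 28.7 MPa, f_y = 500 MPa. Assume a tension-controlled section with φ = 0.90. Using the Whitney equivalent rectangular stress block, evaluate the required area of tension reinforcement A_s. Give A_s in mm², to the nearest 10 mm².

M_n = M_u/φ = 370/0.90 = 411.111 kN·m.
With M_n = 0.85 f'_c a b (d − a/2), solve the quadratic for a:
a = d − √(d² − 2M_n/(0.85 f'_c b)) = 620 − √(620² − 2 × 411.111×10⁶/(0.85 × 28.7 × 375)) = 77.30 mm.
A_s = 0.85 f'_c a b / f_y = 0.85 × 28.7 × 77.30 × 375 / 500 = 1414.3 mm².

A_s ≈ 1410 mm²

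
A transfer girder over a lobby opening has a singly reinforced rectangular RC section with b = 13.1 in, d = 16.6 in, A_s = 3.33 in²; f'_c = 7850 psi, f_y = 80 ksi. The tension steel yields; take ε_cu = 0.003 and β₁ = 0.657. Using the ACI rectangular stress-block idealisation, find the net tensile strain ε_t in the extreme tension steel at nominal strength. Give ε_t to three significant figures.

ε_t ≈ 0.00774

a = A_s f_y/(0.85 f'_c b) = 3.048 in.
β₁ = 0.657, so c = a/β₁ = 3.048/0.657 = 4.639 in.
From the linear strain diagram with ε_cu = 0.003: ε_t = 0.003 (d − c)/c = 0.003 × (16.6 − 4.639)/4.639 = 0.00774.
Since ε_t ≥ 0.005, the section is tension-controlled.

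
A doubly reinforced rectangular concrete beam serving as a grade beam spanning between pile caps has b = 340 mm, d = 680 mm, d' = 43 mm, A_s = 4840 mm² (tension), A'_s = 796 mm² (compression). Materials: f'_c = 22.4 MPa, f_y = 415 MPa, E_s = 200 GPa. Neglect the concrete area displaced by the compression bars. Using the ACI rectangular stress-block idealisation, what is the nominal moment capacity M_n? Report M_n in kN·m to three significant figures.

M_n ≈ 1130 kN·m

Assume both tension and compression steel yield.
Net tension couple steel: A_s − A'_s = 4044 mm².
a = (A_s − A'_s) f_y / (0.85 f'_c b) = 1678260/(0.85 × 22.4 × 340) = 259.25 mm.
c = a/β₁ = 259.25/0.85 = 305.00 mm; ε'_s = 0.003(c − d')/c = 0.0026 ≥ f_y/E_s = 0.0021, so compression steel does yield.
M_n = (A_s − A'_s) f_y (d − a/2) + A'_s f_y (d − d') = [1678260 × (680 − 129.625) + 330340 × (680 − 43)] × 10⁻⁶ = 923.67 + 210.43 = 1134.10 kN·m.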